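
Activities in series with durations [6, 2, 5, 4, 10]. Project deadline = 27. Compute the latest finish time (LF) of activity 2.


LF(activity 2) = deadline - sum of successor durations
Successors: activities 3 through 5 with durations [5, 4, 10]
Sum of successor durations = 19
LF = 27 - 19 = 8

8


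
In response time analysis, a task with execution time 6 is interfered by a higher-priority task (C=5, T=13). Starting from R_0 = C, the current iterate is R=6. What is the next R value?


R_next = C + ceil(R_prev / T_hp) * C_hp
ceil(6 / 13) = ceil(0.4615) = 1
Interference = 1 * 5 = 5
R_next = 6 + 5 = 11

11


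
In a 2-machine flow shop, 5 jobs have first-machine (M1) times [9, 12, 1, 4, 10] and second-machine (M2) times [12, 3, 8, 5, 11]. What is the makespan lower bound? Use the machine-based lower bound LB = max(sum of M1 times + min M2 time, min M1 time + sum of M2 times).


LB1 = sum(M1 times) + min(M2 times) = 36 + 3 = 39
LB2 = min(M1 times) + sum(M2 times) = 1 + 39 = 40
Lower bound = max(LB1, LB2) = max(39, 40) = 40

40


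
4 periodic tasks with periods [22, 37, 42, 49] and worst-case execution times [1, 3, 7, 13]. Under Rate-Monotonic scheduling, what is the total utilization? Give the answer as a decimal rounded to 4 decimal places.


Compute individual utilizations (exact fractions):
  Task 1: C/T = 1/22 (approx. 0.0455)
  Task 2: C/T = 3/37 (approx. 0.0811)
  Task 3: C/T = 7/42 = 1/6 (approx. 0.1667)
  Task 4: C/T = 13/49 (approx. 0.2653)
Total utilization U = 1/22 + 3/37 + 1/6 + 13/49 = 33415/59829
Rounded to 4 decimal places: U = 0.5585
RM (Liu & Layland) bound for 4 tasks = 0.756828; compare with U = 33415/59829 (approx. 0.558508)
U <= bound, so schedulable by RM sufficient condition.

0.5585


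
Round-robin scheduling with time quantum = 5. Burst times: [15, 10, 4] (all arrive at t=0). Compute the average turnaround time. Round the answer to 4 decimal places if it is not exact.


Time quantum = 5
Execution trace:
  J1 runs 5 units, time = 5
  J2 runs 5 units, time = 10
  J3 runs 4 units, time = 14
  J1 runs 5 units, time = 19
  J2 runs 5 units, time = 24
  J1 runs 5 units, time = 29
Finish times: [29, 24, 14]
Average turnaround = 67/3 = 22.3333

22.3333


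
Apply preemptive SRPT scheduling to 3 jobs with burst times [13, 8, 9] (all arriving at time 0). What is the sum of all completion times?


Since all jobs arrive at t=0, SRPT equals SPT ordering.
SPT order: [8, 9, 13]
Completion times:
  Job 1: p=8, C=8
  Job 2: p=9, C=17
  Job 3: p=13, C=30
Total completion time = 8 + 17 + 30 = 55

55


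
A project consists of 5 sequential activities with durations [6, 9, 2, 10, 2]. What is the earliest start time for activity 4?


Activity 4 starts after activities 1 through 3 complete.
Predecessor durations: [6, 9, 2]
ES = 6 + 9 + 2 = 17

17


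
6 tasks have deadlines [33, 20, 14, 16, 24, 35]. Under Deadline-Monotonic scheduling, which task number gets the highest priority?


Sort tasks by relative deadline (ascending):
  Task 3: deadline = 14
  Task 4: deadline = 16
  Task 2: deadline = 20
  Task 5: deadline = 24
  Task 1: deadline = 33
  Task 6: deadline = 35
Priority order (highest first): [3, 4, 2, 5, 1, 6]
Highest priority task = 3

3


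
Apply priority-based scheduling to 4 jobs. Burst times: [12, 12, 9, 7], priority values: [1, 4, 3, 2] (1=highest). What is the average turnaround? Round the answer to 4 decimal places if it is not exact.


Sort by priority (ascending = highest first):
Order: [(1, 12), (2, 7), (3, 9), (4, 12)]
Completion times:
  Priority 1, burst=12, C=12
  Priority 2, burst=7, C=19
  Priority 3, burst=9, C=28
  Priority 4, burst=12, C=40
Average turnaround = 99/4 = 24.75

24.75


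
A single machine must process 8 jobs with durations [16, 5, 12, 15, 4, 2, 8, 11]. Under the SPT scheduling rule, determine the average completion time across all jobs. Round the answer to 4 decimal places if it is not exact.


Sort jobs by processing time (SPT order): [2, 4, 5, 8, 11, 12, 15, 16]
Compute completion times sequentially:
  Job 1: processing = 2, completes at 2
  Job 2: processing = 4, completes at 6
  Job 3: processing = 5, completes at 11
  Job 4: processing = 8, completes at 19
  Job 5: processing = 11, completes at 30
  Job 6: processing = 12, completes at 42
  Job 7: processing = 15, completes at 57
  Job 8: processing = 16, completes at 73
Sum of completion times = 240
Average completion time = 240/8 = 30.0

30.0


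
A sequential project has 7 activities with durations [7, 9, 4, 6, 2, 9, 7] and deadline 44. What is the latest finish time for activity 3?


LF(activity 3) = deadline - sum of successor durations
Successors: activities 4 through 7 with durations [6, 2, 9, 7]
Sum of successor durations = 24
LF = 44 - 24 = 20

20


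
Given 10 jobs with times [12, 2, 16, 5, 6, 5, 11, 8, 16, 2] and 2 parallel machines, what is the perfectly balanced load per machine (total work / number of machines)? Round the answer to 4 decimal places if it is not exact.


Total processing time = 12 + 2 + 16 + 5 + 6 + 5 + 11 + 8 + 16 + 2 = 83
Number of machines = 2
Ideal balanced load = 83 / 2 = 41.5

41.5


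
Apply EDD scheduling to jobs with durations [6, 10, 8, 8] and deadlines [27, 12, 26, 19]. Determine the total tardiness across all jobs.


Sort by due date (EDD order): [(10, 12), (8, 19), (8, 26), (6, 27)]
Compute completion times and tardiness:
  Job 1: p=10, d=12, C=10, tardiness=max(0,10-12)=0
  Job 2: p=8, d=19, C=18, tardiness=max(0,18-19)=0
  Job 3: p=8, d=26, C=26, tardiness=max(0,26-26)=0
  Job 4: p=6, d=27, C=32, tardiness=max(0,32-27)=5
Total tardiness = 5

5


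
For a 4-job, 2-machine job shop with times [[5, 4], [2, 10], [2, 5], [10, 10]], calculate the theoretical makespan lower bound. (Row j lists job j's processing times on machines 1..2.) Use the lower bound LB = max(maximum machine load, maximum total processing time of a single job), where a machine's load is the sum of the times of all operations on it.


Machine loads:
  Machine 1: 5 + 2 + 2 + 10 = 19
  Machine 2: 4 + 10 + 5 + 10 = 29
Max machine load = 29
Job totals:
  Job 1: 9
  Job 2: 12
  Job 3: 7
  Job 4: 20
Max job total = 20
Lower bound = max(29, 20) = 29

29


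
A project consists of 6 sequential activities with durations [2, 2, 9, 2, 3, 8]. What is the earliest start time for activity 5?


Activity 5 starts after activities 1 through 4 complete.
Predecessor durations: [2, 2, 9, 2]
ES = 2 + 2 + 9 + 2 = 15

15


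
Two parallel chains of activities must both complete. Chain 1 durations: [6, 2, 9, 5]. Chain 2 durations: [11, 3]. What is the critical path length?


Path A total = 6 + 2 + 9 + 5 = 22
Path B total = 11 + 3 = 14
Critical path = longest path = max(22, 14) = 22

22


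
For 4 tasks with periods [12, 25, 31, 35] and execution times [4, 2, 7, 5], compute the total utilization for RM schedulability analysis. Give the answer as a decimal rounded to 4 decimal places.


Compute individual utilizations (exact fractions):
  Task 1: C/T = 4/12 = 1/3 (approx. 0.3333)
  Task 2: C/T = 2/25 (approx. 0.08)
  Task 3: C/T = 7/31 (approx. 0.2258)
  Task 4: C/T = 5/35 = 1/7 (approx. 0.1429)
Total utilization U = 1/3 + 2/25 + 7/31 + 1/7 = 12727/16275
Rounded to 4 decimal places: U = 0.7820
RM (Liu & Layland) bound for 4 tasks = 0.756828; compare with U = 12727/16275 (approx. 0.781997)
bound < U <= 1, so the RM sufficient condition is not met (inconclusive; an exact test such as response-time analysis is needed).

0.7820


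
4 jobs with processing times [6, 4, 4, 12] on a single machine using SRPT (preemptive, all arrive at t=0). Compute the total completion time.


Since all jobs arrive at t=0, SRPT equals SPT ordering.
SPT order: [4, 4, 6, 12]
Completion times:
  Job 1: p=4, C=4
  Job 2: p=4, C=8
  Job 3: p=6, C=14
  Job 4: p=12, C=26
Total completion time = 4 + 8 + 14 + 26 = 52

52


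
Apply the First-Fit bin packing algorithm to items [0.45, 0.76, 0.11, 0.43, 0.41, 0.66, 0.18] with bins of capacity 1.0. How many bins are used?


Place items sequentially using First-Fit:
  Item 0.45 -> new Bin 1
  Item 0.76 -> new Bin 2
  Item 0.11 -> Bin 1 (now 0.56)
  Item 0.43 -> Bin 1 (now 0.99)
  Item 0.41 -> new Bin 3
  Item 0.66 -> new Bin 4
  Item 0.18 -> Bin 2 (now 0.94)
Total bins used = 4

4


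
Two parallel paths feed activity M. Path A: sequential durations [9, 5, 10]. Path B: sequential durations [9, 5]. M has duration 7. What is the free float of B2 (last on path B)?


ES(B2) = sum of predecessors on chain B = 9
EF(B2) = ES + duration = 9 + 5 = 14
Successor of B2 is M. ES(M) = max(sum(A), sum(B)) = max(24, 14) = 24
Free float = ES(successor) - EF(current) = 24 - 14 = 10

10


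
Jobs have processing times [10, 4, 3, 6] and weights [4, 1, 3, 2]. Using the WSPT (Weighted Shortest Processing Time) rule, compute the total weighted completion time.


Compute p/w ratios and sort ascending (WSPT): [(3, 3), (10, 4), (6, 2), (4, 1)]
Compute weighted completion times:
  Job (p=3,w=3): C=3, w*C=3*3=9
  Job (p=10,w=4): C=13, w*C=4*13=52
  Job (p=6,w=2): C=19, w*C=2*19=38
  Job (p=4,w=1): C=23, w*C=1*23=23
Total weighted completion time = 122

122


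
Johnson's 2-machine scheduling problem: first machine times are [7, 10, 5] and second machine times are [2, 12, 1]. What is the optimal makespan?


Apply Johnson's rule:
  Group 1 (a <= b): [(2, 10, 12)]
  Group 2 (a > b): [(1, 7, 2), (3, 5, 1)]
Optimal job order: [2, 1, 3]
Schedule:
  Job 2: M1 done at 10, M2 done at 22
  Job 1: M1 done at 17, M2 done at 24
  Job 3: M1 done at 22, M2 done at 25
Makespan = 25

25


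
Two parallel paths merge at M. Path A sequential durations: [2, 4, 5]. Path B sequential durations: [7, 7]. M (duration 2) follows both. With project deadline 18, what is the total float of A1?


Forward pass: ES(A1) = sum of predecessors on chain A = 0
EF = ES + duration = 0 + 2 = 2
Backward pass: LF(M) = deadline = 18; LS(M) = 18 - 2 = 16
LF(A1) = LS(M) - sum(successors on chain A) = 16 - 9 = 7
LS = LF - duration = 7 - 2 = 5
Total float = LS - ES = 5 - 0 = 5

5


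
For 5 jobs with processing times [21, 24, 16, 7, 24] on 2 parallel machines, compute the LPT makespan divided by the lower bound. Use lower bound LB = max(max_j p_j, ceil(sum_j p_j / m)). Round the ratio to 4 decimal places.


LPT order: [24, 24, 21, 16, 7]
Machine loads after assignment: [45, 47]
LPT makespan = 47
Lower bound = max(max_job, ceil(total/2)) = max(24, 46) = 46
Ratio = 47 / 46 = 1.0217

1.0217


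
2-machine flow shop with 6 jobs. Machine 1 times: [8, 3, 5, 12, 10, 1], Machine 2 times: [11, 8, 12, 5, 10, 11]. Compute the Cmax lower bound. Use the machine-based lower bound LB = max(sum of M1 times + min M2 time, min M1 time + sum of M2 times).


LB1 = sum(M1 times) + min(M2 times) = 39 + 5 = 44
LB2 = min(M1 times) + sum(M2 times) = 1 + 57 = 58
Lower bound = max(LB1, LB2) = max(44, 58) = 58

58


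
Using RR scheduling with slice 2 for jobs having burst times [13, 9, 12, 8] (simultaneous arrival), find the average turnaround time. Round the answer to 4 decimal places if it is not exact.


Time quantum = 2
Execution trace:
  J1 runs 2 units, time = 2
  J2 runs 2 units, time = 4
  J3 runs 2 units, time = 6
  J4 runs 2 units, time = 8
  J1 runs 2 units, time = 10
  J2 runs 2 units, time = 12
  J3 runs 2 units, time = 14
  J4 runs 2 units, time = 16
  J1 runs 2 units, time = 18
  J2 runs 2 units, time = 20
  J3 runs 2 units, time = 22
  J4 runs 2 units, time = 24
  J1 runs 2 units, time = 26
  J2 runs 2 units, time = 28
  J3 runs 2 units, time = 30
  J4 runs 2 units, time = 32
  J1 runs 2 units, time = 34
  J2 runs 1 units, time = 35
  J3 runs 2 units, time = 37
  J1 runs 2 units, time = 39
  J3 runs 2 units, time = 41
  J1 runs 1 units, time = 42
Finish times: [42, 35, 41, 32]
Average turnaround = 150/4 = 37.5

37.5


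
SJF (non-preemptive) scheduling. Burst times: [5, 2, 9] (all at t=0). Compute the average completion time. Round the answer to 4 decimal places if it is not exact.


SJF order (ascending): [2, 5, 9]
Completion times:
  Job 1: burst=2, C=2
  Job 2: burst=5, C=7
  Job 3: burst=9, C=16
Average completion = 25/3 = 8.3333

8.3333


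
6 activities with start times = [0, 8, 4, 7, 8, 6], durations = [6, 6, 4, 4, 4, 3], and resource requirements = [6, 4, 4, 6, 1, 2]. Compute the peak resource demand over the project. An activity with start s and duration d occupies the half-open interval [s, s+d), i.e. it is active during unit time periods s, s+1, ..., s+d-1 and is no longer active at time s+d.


Each activity i is active on [start_i, start_i + duration_i).
Compute total resource usage per time slot:
  t=0: active resources = [6], total = 6
  t=1: active resources = [6], total = 6
  t=2: active resources = [6], total = 6
  t=3: active resources = [6], total = 6
  t=4: active resources = [6, 4], total = 10
  t=5: active resources = [6, 4], total = 10
  t=6: active resources = [4, 2], total = 6
  t=7: active resources = [4, 6, 2], total = 12
  t=8: active resources = [4, 6, 1, 2], total = 13
  t=9: active resources = [4, 6, 1], total = 11
  t=10: active resources = [4, 6, 1], total = 11
  t=11: active resources = [4, 1], total = 5
  t=12: active resources = [4], total = 4
  t=13: active resources = [4], total = 4
Peak resource demand = 13

13


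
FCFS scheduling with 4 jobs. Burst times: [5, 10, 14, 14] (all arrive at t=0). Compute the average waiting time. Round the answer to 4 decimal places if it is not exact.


FCFS order (as given): [5, 10, 14, 14]
Waiting times:
  Job 1: wait = 0
  Job 2: wait = 5
  Job 3: wait = 15
  Job 4: wait = 29
Sum of waiting times = 49
Average waiting time = 49/4 = 12.25

12.25


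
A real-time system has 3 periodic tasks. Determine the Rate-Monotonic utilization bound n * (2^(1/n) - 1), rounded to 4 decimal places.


Compute 2^(1/3) = 1.2599210499
Subtract 1: 1.2599210499 - 1 = 0.2599210499
Multiply by n: 3 * 0.2599210499 = 0.7797631497
Round to 4 dp: 0.7798

0.7798


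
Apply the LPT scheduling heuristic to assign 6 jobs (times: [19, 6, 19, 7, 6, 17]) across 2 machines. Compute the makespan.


Sort jobs in decreasing order (LPT): [19, 19, 17, 7, 6, 6]
Assign each job to the least loaded machine:
  Machine 1: jobs [19, 17], load = 36
  Machine 2: jobs [19, 7, 6, 6], load = 38
Makespan = max load = 38

38


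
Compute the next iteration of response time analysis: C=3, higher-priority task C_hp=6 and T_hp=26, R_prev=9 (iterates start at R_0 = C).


R_next = C + ceil(R_prev / T_hp) * C_hp
ceil(9 / 26) = ceil(0.3462) = 1
Interference = 1 * 6 = 6
R_next = 3 + 6 = 9
R_next = R_prev, so the iteration has converged (response time = 9).

9


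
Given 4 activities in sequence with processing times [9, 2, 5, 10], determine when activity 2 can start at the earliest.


Activity 2 starts after activities 1 through 1 complete.
Predecessor durations: [9]
ES = 9 = 9

9


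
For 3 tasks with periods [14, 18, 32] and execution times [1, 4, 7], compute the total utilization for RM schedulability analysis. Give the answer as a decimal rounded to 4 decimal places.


Compute individual utilizations (exact fractions):
  Task 1: C/T = 1/14 (approx. 0.0714)
  Task 2: C/T = 4/18 = 2/9 (approx. 0.2222)
  Task 3: C/T = 7/32 (approx. 0.2188)
Total utilization U = 1/14 + 2/9 + 7/32 = 1033/2016
Rounded to 4 decimal places: U = 0.5124
RM (Liu & Layland) bound for 3 tasks = 0.779763; compare with U = 1033/2016 (approx. 0.512401)
U <= bound, so schedulable by RM sufficient condition.

0.5124


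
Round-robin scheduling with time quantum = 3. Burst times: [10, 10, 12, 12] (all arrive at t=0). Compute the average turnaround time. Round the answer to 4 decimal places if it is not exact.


Time quantum = 3
Execution trace:
  J1 runs 3 units, time = 3
  J2 runs 3 units, time = 6
  J3 runs 3 units, time = 9
  J4 runs 3 units, time = 12
  J1 runs 3 units, time = 15
  J2 runs 3 units, time = 18
  J3 runs 3 units, time = 21
  J4 runs 3 units, time = 24
  J1 runs 3 units, time = 27
  J2 runs 3 units, time = 30
  J3 runs 3 units, time = 33
  J4 runs 3 units, time = 36
  J1 runs 1 units, time = 37
  J2 runs 1 units, time = 38
  J3 runs 3 units, time = 41
  J4 runs 3 units, time = 44
Finish times: [37, 38, 41, 44]
Average turnaround = 160/4 = 40.0

40.0


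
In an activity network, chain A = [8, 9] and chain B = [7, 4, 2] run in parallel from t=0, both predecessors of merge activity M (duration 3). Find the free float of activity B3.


ES(B3) = sum of predecessors on chain B = 11
EF(B3) = ES + duration = 11 + 2 = 13
Successor of B3 is M. ES(M) = max(sum(A), sum(B)) = max(17, 13) = 17
Free float = ES(successor) - EF(current) = 17 - 13 = 4

4


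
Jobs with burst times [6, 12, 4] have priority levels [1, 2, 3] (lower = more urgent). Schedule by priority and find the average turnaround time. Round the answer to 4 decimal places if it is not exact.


Sort by priority (ascending = highest first):
Order: [(1, 6), (2, 12), (3, 4)]
Completion times:
  Priority 1, burst=6, C=6
  Priority 2, burst=12, C=18
  Priority 3, burst=4, C=22
Average turnaround = 46/3 = 15.3333

15.3333


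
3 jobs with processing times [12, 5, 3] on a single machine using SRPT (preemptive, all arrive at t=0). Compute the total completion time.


Since all jobs arrive at t=0, SRPT equals SPT ordering.
SPT order: [3, 5, 12]
Completion times:
  Job 1: p=3, C=3
  Job 2: p=5, C=8
  Job 3: p=12, C=20
Total completion time = 3 + 8 + 20 = 31

31


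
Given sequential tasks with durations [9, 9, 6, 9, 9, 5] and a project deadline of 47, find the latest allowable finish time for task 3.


LF(activity 3) = deadline - sum of successor durations
Successors: activities 4 through 6 with durations [9, 9, 5]
Sum of successor durations = 23
LF = 47 - 23 = 24

24


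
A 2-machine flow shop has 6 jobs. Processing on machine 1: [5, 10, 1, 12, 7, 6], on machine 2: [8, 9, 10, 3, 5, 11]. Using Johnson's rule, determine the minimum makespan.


Apply Johnson's rule:
  Group 1 (a <= b): [(3, 1, 10), (1, 5, 8), (6, 6, 11)]
  Group 2 (a > b): [(2, 10, 9), (5, 7, 5), (4, 12, 3)]
Optimal job order: [3, 1, 6, 2, 5, 4]
Schedule:
  Job 3: M1 done at 1, M2 done at 11
  Job 1: M1 done at 6, M2 done at 19
  Job 6: M1 done at 12, M2 done at 30
  Job 2: M1 done at 22, M2 done at 39
  Job 5: M1 done at 29, M2 done at 44
  Job 4: M1 done at 41, M2 done at 47
Makespan = 47

47


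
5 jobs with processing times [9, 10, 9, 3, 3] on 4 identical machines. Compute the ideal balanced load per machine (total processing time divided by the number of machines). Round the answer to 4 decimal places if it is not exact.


Total processing time = 9 + 10 + 9 + 3 + 3 = 34
Number of machines = 4
Ideal balanced load = 34 / 4 = 8.5

8.5


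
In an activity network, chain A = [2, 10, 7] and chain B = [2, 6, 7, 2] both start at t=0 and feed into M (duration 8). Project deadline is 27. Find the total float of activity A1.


Forward pass: ES(A1) = sum of predecessors on chain A = 0
EF = ES + duration = 0 + 2 = 2
Backward pass: LF(M) = deadline = 27; LS(M) = 27 - 8 = 19
LF(A1) = LS(M) - sum(successors on chain A) = 19 - 17 = 2
LS = LF - duration = 2 - 2 = 0
Total float = LS - ES = 0 - 0 = 0

0


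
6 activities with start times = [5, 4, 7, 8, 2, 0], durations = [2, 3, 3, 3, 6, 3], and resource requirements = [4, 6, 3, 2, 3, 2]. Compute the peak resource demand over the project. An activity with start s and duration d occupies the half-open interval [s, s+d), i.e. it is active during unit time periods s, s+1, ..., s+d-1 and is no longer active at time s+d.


Each activity i is active on [start_i, start_i + duration_i).
Compute total resource usage per time slot:
  t=0: active resources = [2], total = 2
  t=1: active resources = [2], total = 2
  t=2: active resources = [3, 2], total = 5
  t=3: active resources = [3], total = 3
  t=4: active resources = [6, 3], total = 9
  t=5: active resources = [4, 6, 3], total = 13
  t=6: active resources = [4, 6, 3], total = 13
  t=7: active resources = [3, 3], total = 6
  t=8: active resources = [3, 2], total = 5
  t=9: active resources = [3, 2], total = 5
  t=10: active resources = [2], total = 2
Peak resource demand = 13

13


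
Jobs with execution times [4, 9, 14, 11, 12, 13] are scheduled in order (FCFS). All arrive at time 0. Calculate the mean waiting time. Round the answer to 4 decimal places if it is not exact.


FCFS order (as given): [4, 9, 14, 11, 12, 13]
Waiting times:
  Job 1: wait = 0
  Job 2: wait = 4
  Job 3: wait = 13
  Job 4: wait = 27
  Job 5: wait = 38
  Job 6: wait = 50
Sum of waiting times = 132
Average waiting time = 132/6 = 22.0

22.0


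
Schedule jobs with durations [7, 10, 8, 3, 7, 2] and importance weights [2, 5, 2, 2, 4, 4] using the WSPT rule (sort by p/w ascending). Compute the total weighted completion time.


Compute p/w ratios and sort ascending (WSPT): [(2, 4), (3, 2), (7, 4), (10, 5), (7, 2), (8, 2)]
Compute weighted completion times:
  Job (p=2,w=4): C=2, w*C=4*2=8
  Job (p=3,w=2): C=5, w*C=2*5=10
  Job (p=7,w=4): C=12, w*C=4*12=48
  Job (p=10,w=5): C=22, w*C=5*22=110
  Job (p=7,w=2): C=29, w*C=2*29=58
  Job (p=8,w=2): C=37, w*C=2*37=74
Total weighted completion time = 308

308


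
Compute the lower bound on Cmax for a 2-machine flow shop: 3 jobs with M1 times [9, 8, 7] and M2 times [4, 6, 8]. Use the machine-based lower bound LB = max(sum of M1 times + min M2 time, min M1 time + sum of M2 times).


LB1 = sum(M1 times) + min(M2 times) = 24 + 4 = 28
LB2 = min(M1 times) + sum(M2 times) = 7 + 18 = 25
Lower bound = max(LB1, LB2) = max(28, 25) = 28

28


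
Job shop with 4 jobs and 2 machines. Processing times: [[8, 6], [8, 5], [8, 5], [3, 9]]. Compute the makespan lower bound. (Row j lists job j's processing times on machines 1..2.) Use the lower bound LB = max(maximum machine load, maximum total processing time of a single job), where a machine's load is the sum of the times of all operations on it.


Machine loads:
  Machine 1: 8 + 8 + 8 + 3 = 27
  Machine 2: 6 + 5 + 5 + 9 = 25
Max machine load = 27
Job totals:
  Job 1: 14
  Job 2: 13
  Job 3: 13
  Job 4: 12
Max job total = 14
Lower bound = max(27, 14) = 27

27


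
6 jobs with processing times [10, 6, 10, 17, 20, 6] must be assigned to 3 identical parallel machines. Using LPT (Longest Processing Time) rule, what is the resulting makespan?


Sort jobs in decreasing order (LPT): [20, 17, 10, 10, 6, 6]
Assign each job to the least loaded machine:
  Machine 1: jobs [20, 6], load = 26
  Machine 2: jobs [17, 6], load = 23
  Machine 3: jobs [10, 10], load = 20
Makespan = max load = 26

26


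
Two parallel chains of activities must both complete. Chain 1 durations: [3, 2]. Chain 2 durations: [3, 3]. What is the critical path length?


Path A total = 3 + 2 = 5
Path B total = 3 + 3 = 6
Critical path = longest path = max(5, 6) = 6

6


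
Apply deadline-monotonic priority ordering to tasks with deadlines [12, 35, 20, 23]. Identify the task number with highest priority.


Sort tasks by relative deadline (ascending):
  Task 1: deadline = 12
  Task 3: deadline = 20
  Task 4: deadline = 23
  Task 2: deadline = 35
Priority order (highest first): [1, 3, 4, 2]
Highest priority task = 1

1


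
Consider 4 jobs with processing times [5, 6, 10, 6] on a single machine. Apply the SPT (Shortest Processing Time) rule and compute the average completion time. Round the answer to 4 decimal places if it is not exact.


Sort jobs by processing time (SPT order): [5, 6, 6, 10]
Compute completion times sequentially:
  Job 1: processing = 5, completes at 5
  Job 2: processing = 6, completes at 11
  Job 3: processing = 6, completes at 17
  Job 4: processing = 10, completes at 27
Sum of completion times = 60
Average completion time = 60/4 = 15.0

15.0


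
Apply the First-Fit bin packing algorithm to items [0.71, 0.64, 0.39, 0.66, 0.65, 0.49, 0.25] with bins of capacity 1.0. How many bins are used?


Place items sequentially using First-Fit:
  Item 0.71 -> new Bin 1
  Item 0.64 -> new Bin 2
  Item 0.39 -> new Bin 3
  Item 0.66 -> new Bin 4
  Item 0.65 -> new Bin 5
  Item 0.49 -> Bin 3 (now 0.88)
  Item 0.25 -> Bin 1 (now 0.96)
Total bins used = 5

5


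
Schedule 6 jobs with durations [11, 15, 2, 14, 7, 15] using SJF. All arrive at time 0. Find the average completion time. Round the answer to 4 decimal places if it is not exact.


SJF order (ascending): [2, 7, 11, 14, 15, 15]
Completion times:
  Job 1: burst=2, C=2
  Job 2: burst=7, C=9
  Job 3: burst=11, C=20
  Job 4: burst=14, C=34
  Job 5: burst=15, C=49
  Job 6: burst=15, C=64
Average completion = 178/6 = 29.6667

29.6667


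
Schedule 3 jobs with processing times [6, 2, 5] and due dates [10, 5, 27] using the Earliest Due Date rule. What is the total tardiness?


Sort by due date (EDD order): [(2, 5), (6, 10), (5, 27)]
Compute completion times and tardiness:
  Job 1: p=2, d=5, C=2, tardiness=max(0,2-5)=0
  Job 2: p=6, d=10, C=8, tardiness=max(0,8-10)=0
  Job 3: p=5, d=27, C=13, tardiness=max(0,13-27)=0
Total tardiness = 0

0


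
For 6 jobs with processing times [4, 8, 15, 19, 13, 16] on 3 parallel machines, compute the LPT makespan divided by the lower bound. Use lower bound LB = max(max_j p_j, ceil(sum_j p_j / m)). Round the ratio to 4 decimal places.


LPT order: [19, 16, 15, 13, 8, 4]
Machine loads after assignment: [23, 24, 28]
LPT makespan = 28
Lower bound = max(max_job, ceil(total/3)) = max(19, 25) = 25
Ratio = 28 / 25 = 1.12

1.12


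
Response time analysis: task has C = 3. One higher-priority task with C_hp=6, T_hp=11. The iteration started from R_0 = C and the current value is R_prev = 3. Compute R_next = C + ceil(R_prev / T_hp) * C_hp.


R_next = C + ceil(R_prev / T_hp) * C_hp
ceil(3 / 11) = ceil(0.2727) = 1
Interference = 1 * 6 = 6
R_next = 3 + 6 = 9

9


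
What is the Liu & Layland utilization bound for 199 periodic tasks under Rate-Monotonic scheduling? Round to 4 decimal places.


Compute 2^(1/199) = 1.0034892249
Subtract 1: 1.0034892249 - 1 = 0.0034892249
Multiply by n: 199 * 0.0034892249 = 0.6943557551
Round to 4 dp: 0.6944

0.6944


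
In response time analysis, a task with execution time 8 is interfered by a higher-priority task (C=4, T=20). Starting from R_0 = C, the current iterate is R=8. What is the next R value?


R_next = C + ceil(R_prev / T_hp) * C_hp
ceil(8 / 20) = ceil(0.4) = 1
Interference = 1 * 4 = 4
R_next = 8 + 4 = 12

12


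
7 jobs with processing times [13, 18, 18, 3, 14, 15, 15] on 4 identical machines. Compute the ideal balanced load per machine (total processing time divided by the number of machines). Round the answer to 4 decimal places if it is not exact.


Total processing time = 13 + 18 + 18 + 3 + 14 + 15 + 15 = 96
Number of machines = 4
Ideal balanced load = 96 / 4 = 24.0

24.0


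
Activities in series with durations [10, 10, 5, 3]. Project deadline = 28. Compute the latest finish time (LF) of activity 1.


LF(activity 1) = deadline - sum of successor durations
Successors: activities 2 through 4 with durations [10, 5, 3]
Sum of successor durations = 18
LF = 28 - 18 = 10

10


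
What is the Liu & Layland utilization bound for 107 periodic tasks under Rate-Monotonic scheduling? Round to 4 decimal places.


Compute 2^(1/107) = 1.0064990387
Subtract 1: 1.0064990387 - 1 = 0.0064990387
Multiply by n: 107 * 0.0064990387 = 0.6953971409
Round to 4 dp: 0.6954

0.6954


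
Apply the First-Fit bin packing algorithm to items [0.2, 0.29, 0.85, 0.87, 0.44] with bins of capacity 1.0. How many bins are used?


Place items sequentially using First-Fit:
  Item 0.2 -> new Bin 1
  Item 0.29 -> Bin 1 (now 0.49)
  Item 0.85 -> new Bin 2
  Item 0.87 -> new Bin 3
  Item 0.44 -> Bin 1 (now 0.93)
Total bins used = 3

3


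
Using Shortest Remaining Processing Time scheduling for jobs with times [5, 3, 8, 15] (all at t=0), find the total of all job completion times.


Since all jobs arrive at t=0, SRPT equals SPT ordering.
SPT order: [3, 5, 8, 15]
Completion times:
  Job 1: p=3, C=3
  Job 2: p=5, C=8
  Job 3: p=8, C=16
  Job 4: p=15, C=31
Total completion time = 3 + 8 + 16 + 31 = 58

58


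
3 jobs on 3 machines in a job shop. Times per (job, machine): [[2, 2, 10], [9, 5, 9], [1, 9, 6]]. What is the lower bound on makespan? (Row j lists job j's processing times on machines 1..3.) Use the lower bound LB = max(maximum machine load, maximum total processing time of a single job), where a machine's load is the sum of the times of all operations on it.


Machine loads:
  Machine 1: 2 + 9 + 1 = 12
  Machine 2: 2 + 5 + 9 = 16
  Machine 3: 10 + 9 + 6 = 25
Max machine load = 25
Job totals:
  Job 1: 14
  Job 2: 23
  Job 3: 16
Max job total = 23
Lower bound = max(25, 23) = 25

25


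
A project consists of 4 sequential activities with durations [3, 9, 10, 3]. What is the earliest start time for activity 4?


Activity 4 starts after activities 1 through 3 complete.
Predecessor durations: [3, 9, 10]
ES = 3 + 9 + 10 = 22

22


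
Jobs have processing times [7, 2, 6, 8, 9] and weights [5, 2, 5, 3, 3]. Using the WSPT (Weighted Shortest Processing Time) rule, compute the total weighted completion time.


Compute p/w ratios and sort ascending (WSPT): [(2, 2), (6, 5), (7, 5), (8, 3), (9, 3)]
Compute weighted completion times:
  Job (p=2,w=2): C=2, w*C=2*2=4
  Job (p=6,w=5): C=8, w*C=5*8=40
  Job (p=7,w=5): C=15, w*C=5*15=75
  Job (p=8,w=3): C=23, w*C=3*23=69
  Job (p=9,w=3): C=32, w*C=3*32=96
Total weighted completion time = 284

284


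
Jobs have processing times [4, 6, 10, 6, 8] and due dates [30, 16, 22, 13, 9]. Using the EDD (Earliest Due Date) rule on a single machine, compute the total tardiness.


Sort by due date (EDD order): [(8, 9), (6, 13), (6, 16), (10, 22), (4, 30)]
Compute completion times and tardiness:
  Job 1: p=8, d=9, C=8, tardiness=max(0,8-9)=0
  Job 2: p=6, d=13, C=14, tardiness=max(0,14-13)=1
  Job 3: p=6, d=16, C=20, tardiness=max(0,20-16)=4
  Job 4: p=10, d=22, C=30, tardiness=max(0,30-22)=8
  Job 5: p=4, d=30, C=34, tardiness=max(0,34-30)=4
Total tardiness = 17

17


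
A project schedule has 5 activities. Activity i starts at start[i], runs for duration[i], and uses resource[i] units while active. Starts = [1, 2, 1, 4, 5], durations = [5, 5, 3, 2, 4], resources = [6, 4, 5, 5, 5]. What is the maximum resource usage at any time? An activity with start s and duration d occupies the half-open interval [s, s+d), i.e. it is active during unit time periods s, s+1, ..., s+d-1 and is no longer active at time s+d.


Each activity i is active on [start_i, start_i + duration_i).
Compute total resource usage per time slot:
  t=0: active resources = [], total = 0
  t=1: active resources = [6, 5], total = 11
  t=2: active resources = [6, 4, 5], total = 15
  t=3: active resources = [6, 4, 5], total = 15
  t=4: active resources = [6, 4, 5], total = 15
  t=5: active resources = [6, 4, 5, 5], total = 20
  t=6: active resources = [4, 5], total = 9
  t=7: active resources = [5], total = 5
  t=8: active resources = [5], total = 5
Peak resource demand = 20

20


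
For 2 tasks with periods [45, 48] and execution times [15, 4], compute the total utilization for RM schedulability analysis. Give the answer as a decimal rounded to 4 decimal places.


Compute individual utilizations (exact fractions):
  Task 1: C/T = 15/45 = 1/3 (approx. 0.3333)
  Task 2: C/T = 4/48 = 1/12 (approx. 0.0833)
Total utilization U = 1/3 + 1/12 = 5/12
Rounded to 4 decimal places: U = 0.4167
RM (Liu & Layland) bound for 2 tasks = 0.828427; compare with U = 5/12 (approx. 0.416667)
U <= bound, so schedulable by RM sufficient condition.

0.4167


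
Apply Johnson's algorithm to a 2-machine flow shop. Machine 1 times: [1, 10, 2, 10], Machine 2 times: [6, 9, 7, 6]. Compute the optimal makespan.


Apply Johnson's rule:
  Group 1 (a <= b): [(1, 1, 6), (3, 2, 7)]
  Group 2 (a > b): [(2, 10, 9), (4, 10, 6)]
Optimal job order: [1, 3, 2, 4]
Schedule:
  Job 1: M1 done at 1, M2 done at 7
  Job 3: M1 done at 3, M2 done at 14
  Job 2: M1 done at 13, M2 done at 23
  Job 4: M1 done at 23, M2 done at 29
Makespan = 29

29


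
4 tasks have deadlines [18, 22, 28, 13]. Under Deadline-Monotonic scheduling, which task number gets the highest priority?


Sort tasks by relative deadline (ascending):
  Task 4: deadline = 13
  Task 1: deadline = 18
  Task 2: deadline = 22
  Task 3: deadline = 28
Priority order (highest first): [4, 1, 2, 3]
Highest priority task = 4

4


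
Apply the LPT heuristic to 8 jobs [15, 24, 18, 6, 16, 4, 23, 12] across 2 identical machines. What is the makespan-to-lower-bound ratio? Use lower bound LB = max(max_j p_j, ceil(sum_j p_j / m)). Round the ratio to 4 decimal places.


LPT order: [24, 23, 18, 16, 15, 12, 6, 4]
Machine loads after assignment: [59, 59]
LPT makespan = 59
Lower bound = max(max_job, ceil(total/2)) = max(24, 59) = 59
Ratio = 59 / 59 = 1.0

1.0


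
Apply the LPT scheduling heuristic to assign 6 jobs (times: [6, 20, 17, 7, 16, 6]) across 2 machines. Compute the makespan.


Sort jobs in decreasing order (LPT): [20, 17, 16, 7, 6, 6]
Assign each job to the least loaded machine:
  Machine 1: jobs [20, 7, 6, 6], load = 39
  Machine 2: jobs [17, 16], load = 33
Makespan = max load = 39

39


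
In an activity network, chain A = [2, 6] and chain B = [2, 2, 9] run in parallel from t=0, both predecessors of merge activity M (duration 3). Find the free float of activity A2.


ES(A2) = sum of predecessors on chain A = 2
EF(A2) = ES + duration = 2 + 6 = 8
Successor of A2 is M. ES(M) = max(sum(A), sum(B)) = max(8, 13) = 13
Free float = ES(successor) - EF(current) = 13 - 8 = 5

5


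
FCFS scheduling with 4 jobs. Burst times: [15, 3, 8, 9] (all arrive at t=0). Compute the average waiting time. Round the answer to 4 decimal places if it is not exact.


FCFS order (as given): [15, 3, 8, 9]
Waiting times:
  Job 1: wait = 0
  Job 2: wait = 15
  Job 3: wait = 18
  Job 4: wait = 26
Sum of waiting times = 59
Average waiting time = 59/4 = 14.75

14.75


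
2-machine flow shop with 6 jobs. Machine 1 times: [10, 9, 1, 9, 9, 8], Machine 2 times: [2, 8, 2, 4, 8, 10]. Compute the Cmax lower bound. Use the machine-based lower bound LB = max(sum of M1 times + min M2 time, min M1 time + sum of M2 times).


LB1 = sum(M1 times) + min(M2 times) = 46 + 2 = 48
LB2 = min(M1 times) + sum(M2 times) = 1 + 34 = 35
Lower bound = max(LB1, LB2) = max(48, 35) = 48

48


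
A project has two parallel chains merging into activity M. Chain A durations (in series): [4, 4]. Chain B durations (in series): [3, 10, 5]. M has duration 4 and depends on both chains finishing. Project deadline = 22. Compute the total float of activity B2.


Forward pass: ES(B2) = sum of predecessors on chain B = 3
EF = ES + duration = 3 + 10 = 13
Backward pass: LF(M) = deadline = 22; LS(M) = 22 - 4 = 18
LF(B2) = LS(M) - sum(successors on chain B) = 18 - 5 = 13
LS = LF - duration = 13 - 10 = 3
Total float = LS - ES = 3 - 3 = 0

0


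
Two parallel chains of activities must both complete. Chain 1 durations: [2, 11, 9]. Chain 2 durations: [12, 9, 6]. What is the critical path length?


Path A total = 2 + 11 + 9 = 22
Path B total = 12 + 9 + 6 = 27
Critical path = longest path = max(22, 27) = 27

27


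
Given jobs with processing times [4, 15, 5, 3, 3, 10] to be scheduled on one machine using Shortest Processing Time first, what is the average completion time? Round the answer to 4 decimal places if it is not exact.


Sort jobs by processing time (SPT order): [3, 3, 4, 5, 10, 15]
Compute completion times sequentially:
  Job 1: processing = 3, completes at 3
  Job 2: processing = 3, completes at 6
  Job 3: processing = 4, completes at 10
  Job 4: processing = 5, completes at 15
  Job 5: processing = 10, completes at 25
  Job 6: processing = 15, completes at 40
Sum of completion times = 99
Average completion time = 99/6 = 16.5

16.5


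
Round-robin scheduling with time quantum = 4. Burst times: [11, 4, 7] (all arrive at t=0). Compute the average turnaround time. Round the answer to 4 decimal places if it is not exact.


Time quantum = 4
Execution trace:
  J1 runs 4 units, time = 4
  J2 runs 4 units, time = 8
  J3 runs 4 units, time = 12
  J1 runs 4 units, time = 16
  J3 runs 3 units, time = 19
  J1 runs 3 units, time = 22
Finish times: [22, 8, 19]
Average turnaround = 49/3 = 16.3333

16.3333


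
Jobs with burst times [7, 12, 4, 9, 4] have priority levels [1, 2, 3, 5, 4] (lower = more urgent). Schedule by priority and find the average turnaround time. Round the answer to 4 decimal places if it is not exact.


Sort by priority (ascending = highest first):
Order: [(1, 7), (2, 12), (3, 4), (4, 4), (5, 9)]
Completion times:
  Priority 1, burst=7, C=7
  Priority 2, burst=12, C=19
  Priority 3, burst=4, C=23
  Priority 4, burst=4, C=27
  Priority 5, burst=9, C=36
Average turnaround = 112/5 = 22.4

22.4


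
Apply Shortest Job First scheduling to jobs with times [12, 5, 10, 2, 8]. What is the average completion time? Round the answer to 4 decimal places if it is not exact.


SJF order (ascending): [2, 5, 8, 10, 12]
Completion times:
  Job 1: burst=2, C=2
  Job 2: burst=5, C=7
  Job 3: burst=8, C=15
  Job 4: burst=10, C=25
  Job 5: burst=12, C=37
Average completion = 86/5 = 17.2

17.2


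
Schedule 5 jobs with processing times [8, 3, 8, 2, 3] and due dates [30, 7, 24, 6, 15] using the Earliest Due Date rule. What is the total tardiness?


Sort by due date (EDD order): [(2, 6), (3, 7), (3, 15), (8, 24), (8, 30)]
Compute completion times and tardiness:
  Job 1: p=2, d=6, C=2, tardiness=max(0,2-6)=0
  Job 2: p=3, d=7, C=5, tardiness=max(0,5-7)=0
  Job 3: p=3, d=15, C=8, tardiness=max(0,8-15)=0
  Job 4: p=8, d=24, C=16, tardiness=max(0,16-24)=0
  Job 5: p=8, d=30, C=24, tardiness=max(0,24-30)=0
Total tardiness = 0

0


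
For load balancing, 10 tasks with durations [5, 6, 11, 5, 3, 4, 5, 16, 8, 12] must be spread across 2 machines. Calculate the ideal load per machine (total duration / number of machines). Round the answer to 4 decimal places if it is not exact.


Total processing time = 5 + 6 + 11 + 5 + 3 + 4 + 5 + 16 + 8 + 12 = 75
Number of machines = 2
Ideal balanced load = 75 / 2 = 37.5

37.5


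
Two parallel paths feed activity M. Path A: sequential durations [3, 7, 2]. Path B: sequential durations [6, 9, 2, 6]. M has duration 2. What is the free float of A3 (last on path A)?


ES(A3) = sum of predecessors on chain A = 10
EF(A3) = ES + duration = 10 + 2 = 12
Successor of A3 is M. ES(M) = max(sum(A), sum(B)) = max(12, 23) = 23
Free float = ES(successor) - EF(current) = 23 - 12 = 11

11


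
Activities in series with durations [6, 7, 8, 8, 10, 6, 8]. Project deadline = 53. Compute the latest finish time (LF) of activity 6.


LF(activity 6) = deadline - sum of successor durations
Successors: activities 7 through 7 with durations [8]
Sum of successor durations = 8
LF = 53 - 8 = 45

45


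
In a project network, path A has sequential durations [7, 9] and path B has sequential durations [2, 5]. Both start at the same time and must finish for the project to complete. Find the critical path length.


Path A total = 7 + 9 = 16
Path B total = 2 + 5 = 7
Critical path = longest path = max(16, 7) = 16

16


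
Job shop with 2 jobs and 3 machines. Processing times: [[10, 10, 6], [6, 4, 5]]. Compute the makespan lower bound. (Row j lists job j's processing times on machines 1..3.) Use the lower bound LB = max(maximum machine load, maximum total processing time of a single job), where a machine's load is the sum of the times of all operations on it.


Machine loads:
  Machine 1: 10 + 6 = 16
  Machine 2: 10 + 4 = 14
  Machine 3: 6 + 5 = 11
Max machine load = 16
Job totals:
  Job 1: 26
  Job 2: 15
Max job total = 26
Lower bound = max(16, 26) = 26

26


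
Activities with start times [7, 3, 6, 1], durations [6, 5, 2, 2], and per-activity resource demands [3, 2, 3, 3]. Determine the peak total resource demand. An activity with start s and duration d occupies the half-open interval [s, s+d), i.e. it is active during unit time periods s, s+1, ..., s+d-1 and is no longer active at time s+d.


Each activity i is active on [start_i, start_i + duration_i).
Compute total resource usage per time slot:
  t=0: active resources = [], total = 0
  t=1: active resources = [3], total = 3
  t=2: active resources = [3], total = 3
  t=3: active resources = [2], total = 2
  t=4: active resources = [2], total = 2
  t=5: active resources = [2], total = 2
  t=6: active resources = [2, 3], total = 5
  t=7: active resources = [3, 2, 3], total = 8
  t=8: active resources = [3], total = 3
  t=9: active resources = [3], total = 3
  t=10: active resources = [3], total = 3
  t=11: active resources = [3], total = 3
  t=12: active resources = [3], total = 3
Peak resource demand = 8

8
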